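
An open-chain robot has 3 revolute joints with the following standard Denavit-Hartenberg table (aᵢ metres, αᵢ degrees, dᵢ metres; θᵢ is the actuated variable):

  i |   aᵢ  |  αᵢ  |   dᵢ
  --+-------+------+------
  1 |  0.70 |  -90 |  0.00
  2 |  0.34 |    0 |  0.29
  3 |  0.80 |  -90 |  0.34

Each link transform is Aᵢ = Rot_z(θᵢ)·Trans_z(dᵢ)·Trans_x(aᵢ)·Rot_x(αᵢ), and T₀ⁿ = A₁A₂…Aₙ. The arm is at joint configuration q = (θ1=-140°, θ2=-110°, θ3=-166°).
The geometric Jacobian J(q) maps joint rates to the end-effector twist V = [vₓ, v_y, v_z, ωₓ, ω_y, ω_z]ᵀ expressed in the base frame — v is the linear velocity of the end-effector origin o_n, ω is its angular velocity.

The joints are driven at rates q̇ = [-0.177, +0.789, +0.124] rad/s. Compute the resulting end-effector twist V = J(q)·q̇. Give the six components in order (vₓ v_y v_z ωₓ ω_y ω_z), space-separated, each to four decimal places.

0.2020 0.3237 0.0154 0.5869 -0.6994 -0.1770

o_n = [-0.1063, -0.9116, -0.4761]
J₁: ẑ×o_n = [0.9116, -0.1063, 0.0000], ω = ẑ
J2: z=[0.6428, -0.7660, 0.0000] o=[-0.5362, -0.4500, 0.0000] → [0.3647, 0.3060, 0.0327, 0.6428, -0.7660, 0.0000]
J3: z=[0.6428, -0.7660, 0.0000] o=[-0.2607, -0.5974, 0.3195] → [0.6095, 0.5114, -0.0836, 0.6428, -0.7660, 0.0000]
V = J·q̇ = [0.2020, 0.3237, 0.0154, 0.5869, -0.6994, -0.1770]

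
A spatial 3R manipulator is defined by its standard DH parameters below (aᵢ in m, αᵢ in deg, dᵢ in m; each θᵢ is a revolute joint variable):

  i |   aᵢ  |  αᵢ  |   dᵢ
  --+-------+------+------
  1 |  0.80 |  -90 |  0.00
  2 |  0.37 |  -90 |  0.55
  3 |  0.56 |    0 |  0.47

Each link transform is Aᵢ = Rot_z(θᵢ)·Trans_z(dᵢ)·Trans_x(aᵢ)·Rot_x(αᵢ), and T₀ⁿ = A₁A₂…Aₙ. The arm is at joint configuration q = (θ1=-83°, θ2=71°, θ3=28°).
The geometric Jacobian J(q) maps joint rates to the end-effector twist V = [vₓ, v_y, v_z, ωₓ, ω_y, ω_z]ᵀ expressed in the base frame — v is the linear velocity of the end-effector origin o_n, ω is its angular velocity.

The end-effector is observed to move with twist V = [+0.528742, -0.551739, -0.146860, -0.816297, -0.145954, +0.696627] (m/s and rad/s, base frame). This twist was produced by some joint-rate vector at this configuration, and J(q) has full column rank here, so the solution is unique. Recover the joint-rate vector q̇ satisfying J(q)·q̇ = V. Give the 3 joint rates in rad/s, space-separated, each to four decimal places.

0.6810 -0.8280 -0.0480

o_n = [0.3626, -0.5973, -0.9704]
J₁: ẑ×o_n = [0.5973, 0.3626, -0.0000], ω = ẑ
J2: z=[0.9925, 0.1219, 0.0000] o=[0.0975, -0.7940, 0.0000] → [-0.1183, 0.9631, 0.1630, 0.9925, 0.1219, 0.0000]
J3: z=[-0.1152, 0.9385, -0.3256] o=[0.6581, -0.8466, -0.3498] → [-0.5012, 0.0247, 0.2486, -0.1152, 0.9385, -0.3256]
q̇ = J⁺·V = [0.6810, -0.8280, -0.0480]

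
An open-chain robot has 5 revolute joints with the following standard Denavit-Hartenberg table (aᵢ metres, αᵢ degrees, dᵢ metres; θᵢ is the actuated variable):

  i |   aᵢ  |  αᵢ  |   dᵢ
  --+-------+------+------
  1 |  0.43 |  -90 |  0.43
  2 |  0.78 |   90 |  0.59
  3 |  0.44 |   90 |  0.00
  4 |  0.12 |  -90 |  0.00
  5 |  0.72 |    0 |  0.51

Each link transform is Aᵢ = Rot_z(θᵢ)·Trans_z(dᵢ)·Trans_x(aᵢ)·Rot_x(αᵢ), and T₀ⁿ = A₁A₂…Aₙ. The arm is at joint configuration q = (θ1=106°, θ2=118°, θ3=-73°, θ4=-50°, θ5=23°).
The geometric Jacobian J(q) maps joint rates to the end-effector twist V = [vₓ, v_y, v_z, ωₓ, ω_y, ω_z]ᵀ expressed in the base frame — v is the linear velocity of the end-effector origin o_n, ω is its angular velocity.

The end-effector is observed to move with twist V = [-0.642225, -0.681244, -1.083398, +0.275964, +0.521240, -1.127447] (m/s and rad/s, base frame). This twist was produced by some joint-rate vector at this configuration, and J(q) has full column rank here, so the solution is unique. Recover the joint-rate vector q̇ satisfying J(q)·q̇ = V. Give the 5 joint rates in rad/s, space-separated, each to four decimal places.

0.2100 -0.5680 0.8900 -0.9850 0.1760

o_n = [0.7138, -0.3005, -0.7130]
J₁: ẑ×o_n = [0.3005, 0.7138, -0.0000], ω = ẑ
J2: z=[-0.9613, -0.2756, 0.0000] o=[-0.1185, 0.4133, 0.4300] → [0.3150, -1.0987, 0.9156, -0.9613, -0.2756, 0.0000]
J3: z=[-0.2434, 0.8487, -0.4695] o=[-0.5847, -0.1013, -0.2587] → [-0.4791, -0.7202, -1.0536, -0.2434, 0.8487, -0.4695]
J4: z=[0.1573, 0.5122, 0.8444] o=[-0.1636, -0.0434, -0.3723] → [0.0426, 0.7944, -0.4898, 0.1573, 0.5122, 0.8444]
J5: z=[0.5767, 0.6464, -0.4995] o=[-0.0674, -0.1112, -0.3490] → [-0.3298, -0.1803, -0.6141, 0.5767, 0.6464, -0.4995]
q̇ = J⁺·V = [0.2100, -0.5680, 0.8900, -0.9850, 0.1760]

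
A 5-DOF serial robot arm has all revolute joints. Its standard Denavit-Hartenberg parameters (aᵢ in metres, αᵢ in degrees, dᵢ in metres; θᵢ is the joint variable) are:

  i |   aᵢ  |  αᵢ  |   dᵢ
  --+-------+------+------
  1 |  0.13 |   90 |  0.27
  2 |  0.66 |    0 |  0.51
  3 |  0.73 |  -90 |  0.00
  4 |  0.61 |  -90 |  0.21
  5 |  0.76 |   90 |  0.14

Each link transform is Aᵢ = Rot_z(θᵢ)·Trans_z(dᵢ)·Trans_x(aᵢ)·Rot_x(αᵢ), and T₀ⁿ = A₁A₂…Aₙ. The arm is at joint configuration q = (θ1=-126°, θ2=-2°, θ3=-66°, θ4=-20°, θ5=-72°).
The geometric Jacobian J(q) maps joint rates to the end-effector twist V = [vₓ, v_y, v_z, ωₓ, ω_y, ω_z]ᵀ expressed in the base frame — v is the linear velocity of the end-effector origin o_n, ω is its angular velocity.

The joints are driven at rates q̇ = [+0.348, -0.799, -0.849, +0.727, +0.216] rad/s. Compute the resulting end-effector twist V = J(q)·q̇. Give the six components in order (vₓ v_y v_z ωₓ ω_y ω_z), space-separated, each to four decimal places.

2.0011 0.4758 -3.1838 1.0850 -1.6557 0.5518

o_n = [-1.8585, -1.4226, -0.8609]
J₁: ẑ×o_n = [1.4226, -1.8585, 0.0000], ω = ẑ
J2: z=[-0.8090, 0.5878, 0.0000] o=[-0.0764, -0.1052, 0.2700] → [-0.6647, -0.9149, 2.1133, -0.8090, 0.5878, 0.0000]
J3: z=[-0.8090, 0.5878, 0.0000] o=[-0.8767, -0.3390, 0.2470] → [-0.6512, -0.8963, 1.4537, -0.8090, 0.5878, 0.0000]
J4: z=[-0.5450, -0.7501, 0.3746] o=[-1.0375, -0.5603, -0.4299] → [0.6464, -0.5425, -0.1459, -0.5450, -0.7501, 0.3746]
J5: z=[0.6849, -0.6560, -0.3171] o=[-1.4469, -0.7689, -0.8827] → [-0.2216, 0.1156, -0.7177, 0.6849, -0.6560, -0.3171]
V = J·q̇ = [2.0011, 0.4758, -3.1838, 1.0850, -1.6557, 0.5518]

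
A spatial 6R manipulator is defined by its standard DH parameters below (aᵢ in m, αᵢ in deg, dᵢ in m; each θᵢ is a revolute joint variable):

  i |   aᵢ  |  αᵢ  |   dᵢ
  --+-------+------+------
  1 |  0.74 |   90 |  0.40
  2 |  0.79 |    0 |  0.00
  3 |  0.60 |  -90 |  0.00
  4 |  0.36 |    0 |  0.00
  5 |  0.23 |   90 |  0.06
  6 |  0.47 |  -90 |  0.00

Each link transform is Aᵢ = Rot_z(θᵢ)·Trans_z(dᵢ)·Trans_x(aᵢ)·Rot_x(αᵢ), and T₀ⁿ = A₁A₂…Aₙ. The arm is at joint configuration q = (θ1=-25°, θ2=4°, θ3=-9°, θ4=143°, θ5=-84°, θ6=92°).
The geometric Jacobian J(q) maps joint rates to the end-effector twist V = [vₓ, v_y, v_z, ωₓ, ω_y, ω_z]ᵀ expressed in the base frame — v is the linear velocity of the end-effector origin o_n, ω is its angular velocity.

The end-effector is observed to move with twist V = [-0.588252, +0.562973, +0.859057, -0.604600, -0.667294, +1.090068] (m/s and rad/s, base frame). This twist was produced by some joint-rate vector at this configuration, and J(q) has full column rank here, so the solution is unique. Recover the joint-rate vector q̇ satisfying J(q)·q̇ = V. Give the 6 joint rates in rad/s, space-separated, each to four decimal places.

0.0680 0.4240 0.6490 0.5210 0.4740 -0.4130

o_n = [1.9771, -0.4809, 0.9460]
J₁: ẑ×o_n = [0.4809, 1.9771, -0.0000], ω = ẑ
J2: z=[-0.4226, -0.9063, 0.0000] o=[0.6707, -0.3127, 0.4000] → [-0.4948, 0.2307, 1.2551, -0.4226, -0.9063, 0.0000]
J3: z=[-0.4226, -0.9063, 0.0000] o=[1.3849, -0.6458, 0.4551] → [-0.4449, 0.2075, 0.4671, -0.4226, -0.9063, 0.0000]
J4: z=[0.0790, -0.0368, 0.9962] o=[1.9266, -0.8984, 0.4028] → [-0.4359, 0.0074, 0.0348, 0.0790, -0.0368, 0.9962]
J5: z=[0.0790, -0.0368, 0.9962] o=[1.7586, -0.5810, 0.4279] → [-0.1188, 0.1768, 0.0160, 0.0790, -0.0368, 0.9962]
J6: z=[0.5562, -0.8277, -0.0747] o=[1.9536, -0.4544, 0.4773] → [-0.3899, -0.2624, 0.0047, 0.5562, -0.8277, -0.0747]
q̇ = J⁺·V = [0.0680, 0.4240, 0.6490, 0.5210, 0.4740, -0.4130]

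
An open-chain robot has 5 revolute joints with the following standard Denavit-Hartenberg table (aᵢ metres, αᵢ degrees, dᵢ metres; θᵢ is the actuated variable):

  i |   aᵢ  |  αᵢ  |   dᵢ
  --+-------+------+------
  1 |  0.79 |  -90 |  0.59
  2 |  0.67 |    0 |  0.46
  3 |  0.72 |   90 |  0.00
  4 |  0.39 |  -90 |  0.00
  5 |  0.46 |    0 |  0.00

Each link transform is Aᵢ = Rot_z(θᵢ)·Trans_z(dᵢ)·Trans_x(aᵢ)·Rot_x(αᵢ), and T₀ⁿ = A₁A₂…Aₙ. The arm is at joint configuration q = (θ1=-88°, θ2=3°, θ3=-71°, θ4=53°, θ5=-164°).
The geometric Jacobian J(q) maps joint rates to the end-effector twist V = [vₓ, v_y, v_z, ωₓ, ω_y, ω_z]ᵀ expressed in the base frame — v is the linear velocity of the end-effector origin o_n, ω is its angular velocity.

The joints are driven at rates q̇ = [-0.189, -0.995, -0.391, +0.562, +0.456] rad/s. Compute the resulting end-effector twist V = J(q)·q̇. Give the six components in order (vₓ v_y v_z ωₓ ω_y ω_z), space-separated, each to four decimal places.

-0.3086 0.9918 0.9898 -1.1338 0.6183 -0.3161

o_n = [0.4739, -1.5839, 1.2409]
J₁: ẑ×o_n = [1.5839, 0.4739, -0.0000], ω = ẑ
J2: z=[0.9994, 0.0349, 0.0000] o=[0.0276, -0.7895, 0.5900] → [0.0227, -0.6505, -0.8095, 0.9994, 0.0349, 0.0000]
J3: z=[0.9994, 0.0349, 0.0000] o=[0.5106, -1.4421, 0.5549] → [0.0239, -0.6855, -0.1404, 0.9994, 0.0349, 0.0000]
J4: z=[-0.0324, 0.9266, 0.3746] o=[0.5201, -1.7117, 1.2225] → [-0.0308, -0.0167, 0.0386, -0.0324, 0.9266, 0.3746]
J5: z=[0.5910, 0.3200, -0.7405] o=[0.8344, -1.7887, 1.4401] → [0.0879, 0.3847, 0.2364, 0.5910, 0.3200, -0.7405]
V = J·q̇ = [-0.3086, 0.9918, 0.9898, -1.1338, 0.6183, -0.3161]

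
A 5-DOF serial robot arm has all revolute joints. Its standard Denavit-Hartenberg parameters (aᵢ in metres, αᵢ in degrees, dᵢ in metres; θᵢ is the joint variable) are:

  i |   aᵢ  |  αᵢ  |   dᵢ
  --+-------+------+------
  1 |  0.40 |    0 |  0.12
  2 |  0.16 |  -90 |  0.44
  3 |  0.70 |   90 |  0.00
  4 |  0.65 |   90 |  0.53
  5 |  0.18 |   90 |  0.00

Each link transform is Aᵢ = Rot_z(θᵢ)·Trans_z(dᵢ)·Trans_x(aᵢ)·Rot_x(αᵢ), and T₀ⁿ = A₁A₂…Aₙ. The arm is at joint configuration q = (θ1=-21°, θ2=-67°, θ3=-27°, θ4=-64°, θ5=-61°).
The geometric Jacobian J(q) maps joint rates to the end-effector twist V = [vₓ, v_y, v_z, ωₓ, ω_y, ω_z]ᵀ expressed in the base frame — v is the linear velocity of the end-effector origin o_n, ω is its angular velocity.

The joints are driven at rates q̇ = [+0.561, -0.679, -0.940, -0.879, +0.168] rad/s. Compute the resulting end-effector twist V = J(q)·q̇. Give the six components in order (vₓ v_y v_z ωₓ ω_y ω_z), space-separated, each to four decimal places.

-0.3805 1.5364 0.4519 -1.0038 -0.2997 -0.9697

o_n = [-0.2573, -1.0685, 1.3565]
J₁: ẑ×o_n = [1.0685, -0.2573, 0.0000], ω = ẑ
J2: z=[0.0000, 0.0000, 1.0000] o=[0.3734, -0.1433, 0.1200] → [0.9251, -0.6307, 0.0000, 0.0000, 0.0000, 1.0000]
J3: z=[0.9994, 0.0349, 0.0000] o=[0.3790, -0.3032, 0.5600] → [0.0278, -0.7960, -0.7425, 0.9994, 0.0349, 0.0000]
J4: z=[-0.0158, 0.4537, 0.8910] o=[0.4008, -0.9266, 0.8778] → [0.3436, -0.5788, 0.3008, -0.0158, 0.4537, 0.8910]
J5: z=[-0.4661, 0.7850, -0.4080] o=[-0.1826, -0.9602, 1.4794] → [-0.1406, -0.0268, 0.1091, -0.4661, 0.7850, -0.4080]
V = J·q̇ = [-0.3805, 1.5364, 0.4519, -1.0038, -0.2997, -0.9697]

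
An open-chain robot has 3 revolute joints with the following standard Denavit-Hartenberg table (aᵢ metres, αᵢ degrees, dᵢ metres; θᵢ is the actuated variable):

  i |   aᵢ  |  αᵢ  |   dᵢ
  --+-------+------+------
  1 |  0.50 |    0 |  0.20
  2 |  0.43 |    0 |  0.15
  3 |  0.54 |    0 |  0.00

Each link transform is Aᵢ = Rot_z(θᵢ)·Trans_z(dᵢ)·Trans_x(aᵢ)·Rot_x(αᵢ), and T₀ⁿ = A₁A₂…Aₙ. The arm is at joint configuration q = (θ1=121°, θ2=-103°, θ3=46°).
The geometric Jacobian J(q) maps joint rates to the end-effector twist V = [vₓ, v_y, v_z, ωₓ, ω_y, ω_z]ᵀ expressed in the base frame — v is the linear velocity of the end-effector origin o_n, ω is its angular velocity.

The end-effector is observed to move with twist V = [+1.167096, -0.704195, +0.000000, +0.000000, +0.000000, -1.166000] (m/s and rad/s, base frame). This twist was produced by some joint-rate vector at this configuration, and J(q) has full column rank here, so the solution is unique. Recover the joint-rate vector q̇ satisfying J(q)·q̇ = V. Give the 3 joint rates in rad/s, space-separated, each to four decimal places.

-0.9020 -0.7130 0.4490

o_n = [0.3882, 1.0468, 0.3500]
J₁: ẑ×o_n = [-1.0468, 0.3882, 0.0000], ω = ẑ
J2: z=[0.0000, 0.0000, 1.0000] o=[-0.2575, 0.4286, 0.2000] → [-0.6182, 0.6457, 0.0000, 0.0000, 0.0000, 1.0000]
J3: z=[0.0000, 0.0000, 1.0000] o=[0.1514, 0.5615, 0.3500] → [-0.4853, 0.2367, 0.0000, 0.0000, 0.0000, 1.0000]
q̇ = J⁺·V = [-0.9020, -0.7130, 0.4490]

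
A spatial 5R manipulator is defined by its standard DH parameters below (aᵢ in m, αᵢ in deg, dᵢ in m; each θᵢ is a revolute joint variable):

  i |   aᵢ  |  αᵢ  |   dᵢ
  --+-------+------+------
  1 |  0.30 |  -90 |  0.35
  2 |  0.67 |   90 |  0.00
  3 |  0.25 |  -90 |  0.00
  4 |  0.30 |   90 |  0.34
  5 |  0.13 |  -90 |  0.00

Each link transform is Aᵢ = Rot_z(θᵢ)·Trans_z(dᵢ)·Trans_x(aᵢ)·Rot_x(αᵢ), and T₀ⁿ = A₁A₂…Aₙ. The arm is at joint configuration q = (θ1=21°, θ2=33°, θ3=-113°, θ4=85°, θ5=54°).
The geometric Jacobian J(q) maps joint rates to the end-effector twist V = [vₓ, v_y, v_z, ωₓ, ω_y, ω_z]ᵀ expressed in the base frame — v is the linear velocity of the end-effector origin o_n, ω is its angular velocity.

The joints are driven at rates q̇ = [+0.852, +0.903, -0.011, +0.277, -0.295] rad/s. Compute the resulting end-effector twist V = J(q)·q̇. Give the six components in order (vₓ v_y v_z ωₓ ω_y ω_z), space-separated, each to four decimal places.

o_n = [1.0040, -0.0798, -0.4924]
J₁: ẑ×o_n = [0.0798, 1.0040, -0.0000], ω = ẑ
J2: z=[-0.3584, 0.9336, 0.0000] o=[0.2801, 0.1075, 0.3500] → [-0.7864, -0.3019, -0.6087, -0.3584, 0.9336, 0.0000]
J3: z=[0.5085, 0.1952, 0.8387] o=[0.8047, 0.3089, -0.0149] → [0.2328, 0.4099, -0.2365, 0.5085, 0.1952, 0.8387]
J4: z=[0.8607, -0.0881, -0.5013] o=[0.8106, 0.0647, 0.0383] → [-0.0257, 0.3599, -0.1073, 0.8607, -0.0881, -0.5013]
J5: z=[0.0682, -0.9561, 0.2851] o=[0.9520, -0.0492, -0.3772] → [0.1188, 0.0227, 0.0476, 0.0682, -0.9561, 0.2851]
V = J·q̇ = [-0.6869, 0.6713, -0.5908, -0.1109, 1.0985, 0.6198]

-0.6869 0.6713 -0.5908 -0.1109 1.0985 0.6198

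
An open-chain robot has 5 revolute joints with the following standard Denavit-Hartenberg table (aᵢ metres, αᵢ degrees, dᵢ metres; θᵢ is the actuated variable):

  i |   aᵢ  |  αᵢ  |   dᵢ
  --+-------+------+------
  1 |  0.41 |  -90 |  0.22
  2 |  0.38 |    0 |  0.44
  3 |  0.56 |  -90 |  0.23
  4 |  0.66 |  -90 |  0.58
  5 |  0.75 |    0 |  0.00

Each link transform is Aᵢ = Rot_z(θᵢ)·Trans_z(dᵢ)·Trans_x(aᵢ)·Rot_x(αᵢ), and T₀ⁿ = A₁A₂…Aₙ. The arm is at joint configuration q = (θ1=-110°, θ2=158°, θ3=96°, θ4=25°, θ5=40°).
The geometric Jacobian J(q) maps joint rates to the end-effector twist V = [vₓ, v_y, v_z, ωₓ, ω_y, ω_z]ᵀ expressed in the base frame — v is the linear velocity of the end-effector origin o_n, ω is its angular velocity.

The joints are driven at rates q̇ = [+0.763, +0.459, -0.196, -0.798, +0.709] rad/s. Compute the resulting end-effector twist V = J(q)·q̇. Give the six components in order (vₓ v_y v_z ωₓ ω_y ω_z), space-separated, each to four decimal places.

o_n = [0.2457, 0.2415, 1.7185]
J₁: ẑ×o_n = [-0.2415, 0.2457, 0.0000], ω = ẑ
J2: z=[0.9397, -0.3420, 0.0000] o=[-0.1402, -0.3853, 0.2200] → [-0.5125, -1.4081, 0.7210, 0.9397, -0.3420, 0.0000]
J3: z=[0.9397, -0.3420, 0.0000] o=[0.3937, -0.2047, 0.0776] → [-0.5612, -1.5419, 0.3686, 0.9397, -0.3420, 0.0000]
J4: z=[-0.3288, -0.9033, 0.2756] o=[0.6627, -0.1383, 0.6160] → [-1.1006, 0.2475, -0.5015, -0.3288, -0.9033, 0.2756]
J5: z=[-0.8915, 0.2005, -0.4062] o=[0.2663, -0.4119, 1.3508] → [0.3392, 0.3361, -0.5784, -0.8915, 0.2005, -0.4062]
V = J·q̇ = [0.8092, -0.1159, 0.2488, -0.1226, 0.7730, 0.2550]

0.8092 -0.1159 0.2488 -0.1226 0.7730 0.2550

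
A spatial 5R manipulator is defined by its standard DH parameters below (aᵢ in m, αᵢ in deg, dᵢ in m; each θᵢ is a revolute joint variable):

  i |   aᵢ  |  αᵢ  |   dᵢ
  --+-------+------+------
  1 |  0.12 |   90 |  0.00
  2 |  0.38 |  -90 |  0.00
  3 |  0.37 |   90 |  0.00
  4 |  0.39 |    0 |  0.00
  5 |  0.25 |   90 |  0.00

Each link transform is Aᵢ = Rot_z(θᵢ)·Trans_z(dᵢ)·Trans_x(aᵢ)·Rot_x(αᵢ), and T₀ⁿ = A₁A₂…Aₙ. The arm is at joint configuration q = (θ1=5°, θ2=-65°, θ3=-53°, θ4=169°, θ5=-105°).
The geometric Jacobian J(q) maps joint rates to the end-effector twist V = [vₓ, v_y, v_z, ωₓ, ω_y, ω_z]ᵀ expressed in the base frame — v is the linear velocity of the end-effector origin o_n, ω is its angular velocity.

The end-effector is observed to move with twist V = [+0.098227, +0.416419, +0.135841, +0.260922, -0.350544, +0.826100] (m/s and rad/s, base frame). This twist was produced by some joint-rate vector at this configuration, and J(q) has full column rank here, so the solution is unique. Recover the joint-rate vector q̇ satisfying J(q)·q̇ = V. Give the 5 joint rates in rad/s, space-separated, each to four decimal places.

o_n = [0.5808, -0.0268, -0.2708]
J₁: ẑ×o_n = [0.0268, 0.5808, -0.0000], ω = ẑ
J2: z=[0.0872, -0.9962, 0.0000] o=[0.1195, 0.0105, 0.0000] → [0.2697, 0.0236, 0.4563, 0.0872, -0.9962, 0.0000]
J3: z=[0.9029, 0.0790, 0.4226] o=[0.2795, 0.0245, -0.3444] → [0.0275, 0.0609, -0.0700, 0.9029, 0.0790, 0.4226]
J4: z=[-0.2838, -0.6289, 0.7238] o=[0.3990, -0.2617, -0.5462] → [-0.3433, 0.2098, 0.0477, -0.2838, -0.6289, 0.7238]
J5: z=[-0.2838, -0.6289, 0.7238] o=[0.3426, 0.0403, -0.3059] → [0.0264, 0.1824, 0.1689, -0.2838, -0.6289, 0.7238]
q̇ = J⁺·V = [0.6460, 0.3220, 0.2840, 0.0430, 0.0400]

0.6460 0.3220 0.2840 0.0430 0.0400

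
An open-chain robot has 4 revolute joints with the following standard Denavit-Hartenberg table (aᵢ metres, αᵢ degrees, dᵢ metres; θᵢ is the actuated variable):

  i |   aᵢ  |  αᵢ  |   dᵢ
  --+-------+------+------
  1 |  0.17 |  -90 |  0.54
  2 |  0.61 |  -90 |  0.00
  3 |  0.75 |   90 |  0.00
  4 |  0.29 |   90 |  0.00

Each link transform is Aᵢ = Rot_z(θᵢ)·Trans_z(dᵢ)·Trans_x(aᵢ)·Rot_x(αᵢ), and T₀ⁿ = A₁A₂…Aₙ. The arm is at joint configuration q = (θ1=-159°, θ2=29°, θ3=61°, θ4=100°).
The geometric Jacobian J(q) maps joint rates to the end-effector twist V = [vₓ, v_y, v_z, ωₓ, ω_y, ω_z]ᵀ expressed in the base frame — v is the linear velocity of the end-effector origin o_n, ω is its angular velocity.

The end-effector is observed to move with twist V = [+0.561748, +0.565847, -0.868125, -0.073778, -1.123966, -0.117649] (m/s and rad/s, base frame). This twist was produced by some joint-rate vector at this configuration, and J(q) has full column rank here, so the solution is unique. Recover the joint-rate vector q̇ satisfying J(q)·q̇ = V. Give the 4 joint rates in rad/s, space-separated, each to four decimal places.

-0.7160 0.9550 -0.7520 0.1400

o_n = [-1.0238, 0.2625, -0.1700]
J₁: ẑ×o_n = [-0.2625, -1.0238, 0.0000], ω = ẑ
J2: z=[0.3584, -0.9336, 0.0000] o=[-0.1587, -0.0609, 0.5400] → [0.6628, 0.2544, -0.6917, 0.3584, -0.9336, 0.0000]
J3: z=[0.4526, 0.1737, -0.8746] o=[-0.6568, -0.2521, 0.2443] → [0.3781, 0.5085, 0.2967, 0.4526, 0.1737, -0.8746]
J4: z=[-0.5404, -0.7267, -0.4240] o=[-1.1888, 0.2463, 0.0680] → [0.1798, -0.1985, 0.1112, -0.5404, -0.7267, -0.4240]
q̇ = J⁺·V = [-0.7160, 0.9550, -0.7520, 0.1400]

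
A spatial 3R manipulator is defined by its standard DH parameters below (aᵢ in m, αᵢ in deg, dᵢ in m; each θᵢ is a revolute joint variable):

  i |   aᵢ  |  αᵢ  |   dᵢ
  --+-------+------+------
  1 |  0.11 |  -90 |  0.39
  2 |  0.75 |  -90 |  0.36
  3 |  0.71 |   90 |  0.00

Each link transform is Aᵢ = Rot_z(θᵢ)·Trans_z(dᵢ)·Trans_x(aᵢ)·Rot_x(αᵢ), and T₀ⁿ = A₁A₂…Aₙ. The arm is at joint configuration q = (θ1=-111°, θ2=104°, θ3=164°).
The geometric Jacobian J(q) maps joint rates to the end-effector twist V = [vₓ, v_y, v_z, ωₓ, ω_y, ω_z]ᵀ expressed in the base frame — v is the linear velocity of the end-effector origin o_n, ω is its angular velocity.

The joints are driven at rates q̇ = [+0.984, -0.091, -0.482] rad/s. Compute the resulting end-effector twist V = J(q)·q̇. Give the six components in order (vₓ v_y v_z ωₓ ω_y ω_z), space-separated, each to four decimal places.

-0.1571 0.2515 -0.0930 -0.2526 -0.4040 0.8674

o_n = [0.1198, -0.1463, 0.3245]
J₁: ẑ×o_n = [0.1463, 0.1198, -0.0000], ω = ẑ
J2: z=[0.9336, -0.3584, 0.0000] o=[-0.0394, -0.1027, 0.3900] → [0.0235, 0.0611, 0.0163, 0.9336, -0.3584, 0.0000]
J3: z=[0.3477, 0.9058, 0.2419] o=[0.3617, -0.0623, -0.3377] → [0.6202, -0.2888, 0.1899, 0.3477, 0.9058, 0.2419]
V = J·q̇ = [-0.1571, 0.2515, -0.0930, -0.2526, -0.4040, 0.8674]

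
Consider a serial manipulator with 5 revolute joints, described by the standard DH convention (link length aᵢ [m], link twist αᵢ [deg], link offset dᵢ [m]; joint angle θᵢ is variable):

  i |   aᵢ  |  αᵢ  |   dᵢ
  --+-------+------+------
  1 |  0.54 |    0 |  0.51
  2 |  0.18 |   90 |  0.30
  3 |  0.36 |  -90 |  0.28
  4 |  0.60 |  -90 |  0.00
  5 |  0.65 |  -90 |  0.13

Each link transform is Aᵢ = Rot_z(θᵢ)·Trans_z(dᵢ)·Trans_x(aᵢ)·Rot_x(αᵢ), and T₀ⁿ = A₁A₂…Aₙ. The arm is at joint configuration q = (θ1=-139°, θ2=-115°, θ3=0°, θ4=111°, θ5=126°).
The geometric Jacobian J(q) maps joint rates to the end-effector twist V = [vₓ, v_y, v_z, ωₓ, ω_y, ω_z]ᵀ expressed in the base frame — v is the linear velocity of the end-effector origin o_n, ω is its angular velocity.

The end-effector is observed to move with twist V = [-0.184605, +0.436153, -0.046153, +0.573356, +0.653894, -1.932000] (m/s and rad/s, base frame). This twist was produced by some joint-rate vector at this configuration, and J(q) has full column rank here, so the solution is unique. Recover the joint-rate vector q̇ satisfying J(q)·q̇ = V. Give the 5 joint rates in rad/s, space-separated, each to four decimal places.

-0.2180 -0.9400 0.9120 -0.7740 -0.5040

o_n = [-0.3831, 0.0070, 0.2841]
J₁: ẑ×o_n = [-0.0070, -0.3831, 0.0000], ω = ẑ
J2: z=[0.0000, 0.0000, 1.0000] o=[-0.4075, -0.3543, 0.5100] → [-0.3613, 0.0245, 0.0000, 0.0000, 0.0000, 1.0000]
J3: z=[0.9613, 0.2756, 0.0000] o=[-0.4572, -0.1812, 0.8100] → [-0.1449, 0.5055, 0.1605, 0.9613, 0.2756, 0.0000]
J4: z=[-0.0000, -0.0000, 1.0000] o=[-0.2872, 0.2420, 0.8100] → [0.2350, -0.0958, 0.0000, -0.0000, -0.0000, 1.0000]
J5: z=[0.6018, -0.7986, 0.0000] o=[-0.7664, -0.1191, 0.8100] → [0.4200, 0.3165, 0.3821, 0.6018, -0.7986, 0.0000]
q̇ = J⁺·V = [-0.2180, -0.9400, 0.9120, -0.7740, -0.5040]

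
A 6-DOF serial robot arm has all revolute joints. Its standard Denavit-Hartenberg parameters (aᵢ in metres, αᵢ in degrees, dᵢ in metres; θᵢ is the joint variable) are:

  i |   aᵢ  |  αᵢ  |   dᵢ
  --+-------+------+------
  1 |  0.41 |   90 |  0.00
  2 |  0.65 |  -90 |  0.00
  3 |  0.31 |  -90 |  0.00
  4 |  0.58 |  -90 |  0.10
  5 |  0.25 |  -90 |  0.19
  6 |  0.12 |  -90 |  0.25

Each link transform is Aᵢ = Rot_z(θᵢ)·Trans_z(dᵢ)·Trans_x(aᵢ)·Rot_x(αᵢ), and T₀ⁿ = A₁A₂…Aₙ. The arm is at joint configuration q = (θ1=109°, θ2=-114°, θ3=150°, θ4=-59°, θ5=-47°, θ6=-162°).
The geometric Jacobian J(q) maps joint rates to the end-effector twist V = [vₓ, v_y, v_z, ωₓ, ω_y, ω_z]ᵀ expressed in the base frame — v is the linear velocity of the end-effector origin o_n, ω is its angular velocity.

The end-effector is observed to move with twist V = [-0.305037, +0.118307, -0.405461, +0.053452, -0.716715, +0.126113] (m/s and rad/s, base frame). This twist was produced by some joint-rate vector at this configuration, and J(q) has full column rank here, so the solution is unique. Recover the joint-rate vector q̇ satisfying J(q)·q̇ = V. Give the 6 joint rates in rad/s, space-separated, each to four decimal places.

o_n = [-0.7643, 0.8447, -0.0835]
J₁: ẑ×o_n = [-0.8447, -0.7643, 0.0000], ω = ẑ
J2: z=[0.9455, 0.3256, 0.0000] o=[-0.1335, 0.3877, 0.0000] → [-0.0272, 0.0789, 0.6375, 0.9455, 0.3256, 0.0000]
J3: z=[-0.2974, 0.8638, -0.4067] o=[-0.0474, 0.1377, -0.5938] → [0.7284, 0.4434, 0.4089, -0.2974, 0.8638, -0.4067]
J4: z=[0.7526, 0.4742, 0.4568] o=[-0.2295, 0.1905, -0.3485] → [-0.1731, -0.4438, 0.7460, 0.7526, 0.4742, 0.4568]
J5: z=[-0.3504, -0.2989, 0.8876] o=[-0.4776, 0.7182, -0.2687] → [-0.1677, -0.1896, -0.1300, -0.3504, -0.2989, 0.8876]
J6: z=[-0.9210, 0.2822, -0.2685] o=[-0.5016, 0.8893, -0.0065] → [-0.0337, -0.0003, 0.1152, -0.9210, 0.2822, -0.2685]
q̇ = J⁺·V = [-0.0650, 0.6680, -0.5620, -0.7520, 0.3620, 0.0570]

-0.0650 0.6680 -0.5620 -0.7520 0.3620 0.0570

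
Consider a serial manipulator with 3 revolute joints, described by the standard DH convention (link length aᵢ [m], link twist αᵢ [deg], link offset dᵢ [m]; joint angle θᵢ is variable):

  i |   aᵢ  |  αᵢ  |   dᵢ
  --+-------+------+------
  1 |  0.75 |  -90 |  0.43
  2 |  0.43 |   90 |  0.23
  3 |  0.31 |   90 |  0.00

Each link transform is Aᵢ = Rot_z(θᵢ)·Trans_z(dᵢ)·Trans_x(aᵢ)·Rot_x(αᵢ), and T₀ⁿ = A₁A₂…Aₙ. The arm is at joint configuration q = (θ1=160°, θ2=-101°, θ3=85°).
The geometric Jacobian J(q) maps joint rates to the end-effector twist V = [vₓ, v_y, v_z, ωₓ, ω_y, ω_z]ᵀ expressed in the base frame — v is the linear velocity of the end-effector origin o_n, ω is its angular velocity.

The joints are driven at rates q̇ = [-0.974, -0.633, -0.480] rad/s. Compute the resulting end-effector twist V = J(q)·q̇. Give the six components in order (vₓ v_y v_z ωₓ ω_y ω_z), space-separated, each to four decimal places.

0.0255 0.6915 0.0903 -0.2263 0.7560 -0.8824

o_n = [-0.8071, -0.2796, 0.8786]
J₁: ẑ×o_n = [0.2796, -0.8071, 0.0000], ω = ẑ
J2: z=[-0.3420, -0.9397, 0.0000] o=[-0.7048, 0.2565, 0.4300] → [-0.4216, 0.1534, 0.0872, -0.3420, -0.9397, 0.0000]
J3: z=[0.9224, -0.3357, -0.1908] o=[-0.7063, 0.0123, 0.8521] → [-0.0646, -0.0052, -0.3031, 0.9224, -0.3357, -0.1908]
V = J·q̇ = [0.0255, 0.6915, 0.0903, -0.2263, 0.7560, -0.8824]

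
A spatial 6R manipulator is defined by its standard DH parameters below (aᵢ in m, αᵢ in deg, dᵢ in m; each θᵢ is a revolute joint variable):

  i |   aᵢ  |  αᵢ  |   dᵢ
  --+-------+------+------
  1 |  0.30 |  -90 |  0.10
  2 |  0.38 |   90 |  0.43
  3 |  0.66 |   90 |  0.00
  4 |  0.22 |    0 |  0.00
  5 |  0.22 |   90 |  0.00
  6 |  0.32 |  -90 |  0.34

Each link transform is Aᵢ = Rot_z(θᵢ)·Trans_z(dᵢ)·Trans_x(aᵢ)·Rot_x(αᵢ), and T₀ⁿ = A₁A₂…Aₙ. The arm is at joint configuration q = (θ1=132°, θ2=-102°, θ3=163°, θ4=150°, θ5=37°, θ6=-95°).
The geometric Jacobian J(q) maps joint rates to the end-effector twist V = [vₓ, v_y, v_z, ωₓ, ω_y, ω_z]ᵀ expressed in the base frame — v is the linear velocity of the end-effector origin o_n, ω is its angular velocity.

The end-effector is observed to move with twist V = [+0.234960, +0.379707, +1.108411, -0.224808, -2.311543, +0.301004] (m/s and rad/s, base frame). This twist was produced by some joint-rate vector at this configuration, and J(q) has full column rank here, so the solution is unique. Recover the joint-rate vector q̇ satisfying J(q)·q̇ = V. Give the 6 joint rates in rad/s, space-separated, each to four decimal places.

o_n = [-0.0594, -0.2247, 0.0703]
J₁: ẑ×o_n = [0.2247, -0.0594, 0.0000], ω = ẑ
J2: z=[-0.7431, -0.6691, 0.0000] o=[-0.2007, 0.2229, 0.1000] → [0.0198, -0.0220, 0.4272, -0.7431, -0.6691, 0.0000]
J3: z=[0.6545, -0.7269, -0.2079] o=[-0.4674, -0.1235, 0.4717] → [0.2707, 0.1779, 0.2303, 0.6545, -0.7269, -0.2079]
J4: z=[-0.6700, -0.6851, 0.2860] o=[-0.6986, -0.1551, -0.1457] → [-0.1281, 0.3275, 0.4845, -0.6700, -0.6851, 0.2860]
J5: z=[-0.6700, -0.6851, 0.2860] o=[-0.5599, -0.2259, 0.0097] → [-0.0419, 0.1838, 0.3420, -0.6700, -0.6851, 0.2860]
J6: z=[0.6923, -0.7157, -0.0924] o=[-0.5009, -0.1960, 0.2195] → [0.1041, 0.0625, 0.2961, 0.6923, -0.7157, -0.0924]
q̇ = J⁺·V = [0.1700, 0.6260, 0.5600, 0.2010, 0.9720, 0.9530]

0.1700 0.6260 0.5600 0.2010 0.9720 0.9530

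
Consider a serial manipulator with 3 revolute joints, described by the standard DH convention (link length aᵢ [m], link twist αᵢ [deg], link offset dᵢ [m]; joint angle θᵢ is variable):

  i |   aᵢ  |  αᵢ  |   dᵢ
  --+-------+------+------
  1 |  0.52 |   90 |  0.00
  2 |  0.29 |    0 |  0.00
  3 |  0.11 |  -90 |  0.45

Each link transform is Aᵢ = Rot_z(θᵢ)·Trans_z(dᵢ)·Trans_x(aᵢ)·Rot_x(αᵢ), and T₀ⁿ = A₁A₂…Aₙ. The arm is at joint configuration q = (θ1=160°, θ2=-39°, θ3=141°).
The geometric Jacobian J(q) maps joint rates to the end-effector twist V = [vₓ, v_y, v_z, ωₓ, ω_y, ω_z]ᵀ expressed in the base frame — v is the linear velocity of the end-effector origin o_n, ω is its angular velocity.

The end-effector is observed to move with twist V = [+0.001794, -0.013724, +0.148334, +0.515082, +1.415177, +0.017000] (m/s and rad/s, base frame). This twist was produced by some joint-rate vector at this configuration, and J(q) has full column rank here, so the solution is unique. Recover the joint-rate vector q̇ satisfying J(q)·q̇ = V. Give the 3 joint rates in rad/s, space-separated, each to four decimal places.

o_n = [-0.5250, 0.6700, -0.0749]
J₁: ẑ×o_n = [-0.6700, -0.5250, 0.0000], ω = ẑ
J2: z=[0.3420, 0.9397, 0.0000] o=[-0.4886, 0.1779, 0.0000] → [-0.0704, 0.0256, 0.2025, 0.3420, 0.9397, 0.0000]
J3: z=[0.3420, 0.9397, 0.0000] o=[-0.7004, 0.2549, -0.1825] → [0.1011, -0.0368, -0.0229, 0.3420, 0.9397, 0.0000]
q̇ = J⁺·V = [0.0170, 0.8110, 0.6950]

0.0170 0.8110 0.6950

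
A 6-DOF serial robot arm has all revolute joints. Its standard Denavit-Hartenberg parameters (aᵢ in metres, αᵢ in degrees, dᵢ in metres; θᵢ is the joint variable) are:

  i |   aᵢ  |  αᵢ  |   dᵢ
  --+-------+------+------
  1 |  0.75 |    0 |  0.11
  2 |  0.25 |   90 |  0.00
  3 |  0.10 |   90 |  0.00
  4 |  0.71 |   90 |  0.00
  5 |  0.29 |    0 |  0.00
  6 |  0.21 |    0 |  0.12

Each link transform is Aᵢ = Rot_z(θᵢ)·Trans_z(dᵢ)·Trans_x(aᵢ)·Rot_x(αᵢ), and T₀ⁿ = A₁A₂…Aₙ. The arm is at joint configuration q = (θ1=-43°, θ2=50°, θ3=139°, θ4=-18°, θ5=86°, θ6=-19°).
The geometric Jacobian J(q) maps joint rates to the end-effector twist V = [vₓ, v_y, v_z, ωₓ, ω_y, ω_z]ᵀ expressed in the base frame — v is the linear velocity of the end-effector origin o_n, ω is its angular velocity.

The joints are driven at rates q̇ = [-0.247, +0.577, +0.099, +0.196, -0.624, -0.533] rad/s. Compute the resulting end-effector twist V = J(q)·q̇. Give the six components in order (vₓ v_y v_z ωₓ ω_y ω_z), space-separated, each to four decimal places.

o_n = [0.4406, -0.1569, 1.0223]
J₁: ẑ×o_n = [0.1569, 0.4406, -0.0000], ω = ẑ
J2: z=[0.0000, 0.0000, 1.0000] o=[0.5485, -0.5115, 0.1100] → [-0.3546, -0.1079, 0.0000, 0.0000, 0.0000, 1.0000]
J3: z=[0.1219, -0.9925, 0.0000] o=[0.7967, -0.4810, 0.1100] → [-0.9055, -0.1112, -0.3139, 0.1219, -0.9925, 0.0000]
J4: z=[0.6512, 0.0800, 0.7547] o=[0.7217, -0.4902, 0.1756] → [-0.1839, -0.7635, 0.2396, 0.6512, 0.0800, 0.7547]
J5: z=[0.1156, 0.9724, -0.2027] o=[0.1892, -0.3346, 0.6186] → [0.4286, -0.0976, -0.2239, 0.1156, 0.9724, -0.2027]
J6: z=[0.1156, 0.9724, -0.2027] o=[0.3624, -0.3070, 0.8496] → [0.1984, -0.0358, -0.0587, 0.1156, 0.9724, -0.2027]
V = J·q̇ = [-0.7423, -0.2518, 0.1869, 0.0060, -1.2076, 0.7125]

-0.7423 -0.2518 0.1869 0.0060 -1.2076 0.7125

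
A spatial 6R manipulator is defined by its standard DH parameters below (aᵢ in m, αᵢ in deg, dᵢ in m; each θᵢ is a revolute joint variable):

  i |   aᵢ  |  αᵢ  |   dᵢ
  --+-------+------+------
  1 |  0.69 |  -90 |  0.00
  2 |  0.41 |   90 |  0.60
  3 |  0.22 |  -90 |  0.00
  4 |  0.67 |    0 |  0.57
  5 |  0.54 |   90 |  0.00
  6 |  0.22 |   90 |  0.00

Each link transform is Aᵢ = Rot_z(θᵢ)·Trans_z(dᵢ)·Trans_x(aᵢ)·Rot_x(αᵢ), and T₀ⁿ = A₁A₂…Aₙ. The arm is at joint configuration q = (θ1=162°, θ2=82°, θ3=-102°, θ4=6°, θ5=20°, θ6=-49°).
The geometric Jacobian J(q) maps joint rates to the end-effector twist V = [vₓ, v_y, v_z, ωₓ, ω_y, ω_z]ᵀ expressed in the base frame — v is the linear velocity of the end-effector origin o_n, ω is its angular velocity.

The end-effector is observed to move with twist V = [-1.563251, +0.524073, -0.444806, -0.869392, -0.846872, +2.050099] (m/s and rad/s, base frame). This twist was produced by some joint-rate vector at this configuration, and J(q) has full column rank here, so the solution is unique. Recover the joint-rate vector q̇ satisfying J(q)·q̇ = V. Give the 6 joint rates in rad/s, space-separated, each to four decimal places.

0.8580 0.8950 0.6150 -0.7890 -0.3260 0.1230

o_n = [-0.0786, 1.0272, -0.5397]
J₁: ẑ×o_n = [-1.0272, -0.0786, 0.0000], ω = ẑ
J2: z=[-0.3090, -0.9511, 0.0000] o=[-0.6562, 0.2132, 0.0000] → [0.5133, -0.1668, 0.2978, -0.3090, -0.9511, 0.0000]
J3: z=[-0.9418, 0.3060, 0.1392] o=[-0.8959, -0.3398, -0.4060] → [-0.2311, -0.0121, -1.5375, -0.9418, 0.3060, 0.1392]
J4: z=[-0.0652, 0.2398, -0.9686] o=[-0.8234, -0.1371, -0.3607] → [1.0848, -0.7330, -0.2545, -0.0652, 0.2398, -0.9686]
J5: z=[-0.0652, 0.2398, -0.9686] o=[-0.5748, 0.5921, -0.7854] → [0.4803, -0.4646, -0.1474, -0.0652, 0.2398, -0.9686]
J6: z=[-0.7019, 0.6789, 0.2153] o=[-0.1918, 0.9668, -0.7184] → [0.1084, 0.1498, -0.1192, -0.7019, 0.6789, 0.2153]
q̇ = J⁺·V = [0.8580, 0.8950, 0.6150, -0.7890, -0.3260, 0.1230]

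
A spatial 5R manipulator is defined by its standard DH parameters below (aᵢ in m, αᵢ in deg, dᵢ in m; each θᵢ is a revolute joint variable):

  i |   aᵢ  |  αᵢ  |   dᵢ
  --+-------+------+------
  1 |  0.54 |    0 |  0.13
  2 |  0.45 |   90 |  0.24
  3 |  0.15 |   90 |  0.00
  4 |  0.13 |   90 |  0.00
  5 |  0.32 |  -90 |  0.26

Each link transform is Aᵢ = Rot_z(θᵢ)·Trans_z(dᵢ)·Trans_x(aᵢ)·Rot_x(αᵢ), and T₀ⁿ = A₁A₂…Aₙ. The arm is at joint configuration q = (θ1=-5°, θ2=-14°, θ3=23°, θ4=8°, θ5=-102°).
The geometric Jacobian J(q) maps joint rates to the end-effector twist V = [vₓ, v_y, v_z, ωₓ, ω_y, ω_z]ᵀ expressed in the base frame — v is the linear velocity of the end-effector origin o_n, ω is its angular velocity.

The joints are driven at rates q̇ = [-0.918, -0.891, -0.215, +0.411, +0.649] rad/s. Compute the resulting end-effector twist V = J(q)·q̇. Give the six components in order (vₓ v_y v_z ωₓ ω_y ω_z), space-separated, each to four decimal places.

0.3580 -1.7705 0.1353 0.5097 0.7316 -2.1520

o_n = [1.1455, 0.0067, 0.7554]
J₁: ẑ×o_n = [-0.0067, 1.1455, 0.0000], ω = ẑ
J2: z=[0.0000, 0.0000, 1.0000] o=[0.5379, -0.0471, 0.1300] → [-0.0538, 0.6075, 0.0000, 0.0000, 0.0000, 1.0000]
J3: z=[-0.3256, -0.9455, 0.0000] o=[0.9634, -0.1936, 0.3700] → [-0.3644, 0.1255, 0.1069, -0.3256, -0.9455, 0.0000]
J4: z=[0.3694, -0.1272, -0.9205] o=[1.0940, -0.2385, 0.4286] → [0.1842, -0.1682, 0.0972, 0.3694, -0.1272, -0.9205]
J5: z=[0.4435, 0.8946, 0.0544] o=[1.2001, -0.2942, 0.4789] → [0.2310, -0.1256, 0.1824, 0.4435, 0.8946, 0.0544]
V = J·q̇ = [0.3580, -1.7705, 0.1353, 0.5097, 0.7316, -2.1520]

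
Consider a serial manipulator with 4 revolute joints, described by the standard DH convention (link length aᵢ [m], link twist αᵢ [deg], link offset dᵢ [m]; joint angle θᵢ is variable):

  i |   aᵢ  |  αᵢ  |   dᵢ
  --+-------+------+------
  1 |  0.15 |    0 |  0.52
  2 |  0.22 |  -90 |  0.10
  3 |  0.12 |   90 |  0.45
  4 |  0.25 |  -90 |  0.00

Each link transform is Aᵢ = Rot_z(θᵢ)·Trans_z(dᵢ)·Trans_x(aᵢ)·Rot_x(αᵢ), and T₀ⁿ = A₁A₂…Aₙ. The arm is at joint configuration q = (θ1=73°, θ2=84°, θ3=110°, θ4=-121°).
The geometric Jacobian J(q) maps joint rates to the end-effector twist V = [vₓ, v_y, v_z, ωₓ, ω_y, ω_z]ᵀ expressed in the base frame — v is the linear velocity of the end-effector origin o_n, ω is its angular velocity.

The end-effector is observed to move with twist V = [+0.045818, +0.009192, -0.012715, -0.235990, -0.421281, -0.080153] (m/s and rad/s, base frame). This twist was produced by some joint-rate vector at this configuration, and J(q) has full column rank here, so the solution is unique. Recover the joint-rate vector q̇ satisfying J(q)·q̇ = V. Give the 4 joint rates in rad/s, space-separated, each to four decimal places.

o_n = [-0.2535, 0.0136, 0.6282]
J₁: ẑ×o_n = [-0.0136, -0.2535, 0.0000], ω = ẑ
J2: z=[0.0000, 0.0000, 1.0000] o=[0.0439, 0.1434, 0.5200] → [0.1298, -0.2974, 0.0000, 0.0000, 0.0000, 1.0000]
J3: z=[-0.3907, -0.9205, 0.0000] o=[-0.1587, 0.2294, 0.6200] → [-0.0076, 0.0032, -0.0030, -0.3907, -0.9205, 0.0000]
J4: z=[-0.8650, 0.3672, -0.3420] o=[-0.2967, -0.2009, 0.5072] → [0.1178, 0.0899, -0.2014, -0.8650, 0.3672, -0.3420]
q̇ = J⁺·V = [-0.3540, 0.2930, 0.4800, 0.0560]

-0.3540 0.2930 0.4800 0.0560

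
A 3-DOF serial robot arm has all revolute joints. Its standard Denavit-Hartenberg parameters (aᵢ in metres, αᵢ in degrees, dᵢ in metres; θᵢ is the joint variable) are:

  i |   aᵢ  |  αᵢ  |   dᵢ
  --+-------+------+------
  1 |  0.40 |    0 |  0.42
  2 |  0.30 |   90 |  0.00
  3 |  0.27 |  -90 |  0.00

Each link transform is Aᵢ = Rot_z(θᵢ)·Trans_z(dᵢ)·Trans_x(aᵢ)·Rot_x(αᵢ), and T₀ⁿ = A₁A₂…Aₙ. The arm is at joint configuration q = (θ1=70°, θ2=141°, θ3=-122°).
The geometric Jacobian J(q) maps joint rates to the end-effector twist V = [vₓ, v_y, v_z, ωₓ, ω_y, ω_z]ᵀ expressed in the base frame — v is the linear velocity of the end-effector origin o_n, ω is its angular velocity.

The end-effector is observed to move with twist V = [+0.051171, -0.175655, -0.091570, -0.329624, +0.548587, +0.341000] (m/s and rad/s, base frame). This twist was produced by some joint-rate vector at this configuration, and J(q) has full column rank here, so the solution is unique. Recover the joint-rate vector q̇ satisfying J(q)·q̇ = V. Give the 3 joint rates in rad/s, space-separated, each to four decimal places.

-0.3970 0.7380 0.6400

o_n = [0.0023, 0.2951, 0.1910]
J₁: ẑ×o_n = [-0.2951, 0.0023, 0.0000], ω = ẑ
J2: z=[0.0000, 0.0000, 1.0000] o=[0.1368, 0.3759, 0.4200] → [0.0808, -0.1345, 0.0000, 0.0000, 0.0000, 1.0000]
J3: z=[-0.5150, 0.8572, 0.0000] o=[-0.1203, 0.2214, 0.4200] → [-0.1963, -0.1179, -0.1431, -0.5150, 0.8572, 0.0000]
q̇ = J⁺·V = [-0.3970, 0.7380, 0.6400]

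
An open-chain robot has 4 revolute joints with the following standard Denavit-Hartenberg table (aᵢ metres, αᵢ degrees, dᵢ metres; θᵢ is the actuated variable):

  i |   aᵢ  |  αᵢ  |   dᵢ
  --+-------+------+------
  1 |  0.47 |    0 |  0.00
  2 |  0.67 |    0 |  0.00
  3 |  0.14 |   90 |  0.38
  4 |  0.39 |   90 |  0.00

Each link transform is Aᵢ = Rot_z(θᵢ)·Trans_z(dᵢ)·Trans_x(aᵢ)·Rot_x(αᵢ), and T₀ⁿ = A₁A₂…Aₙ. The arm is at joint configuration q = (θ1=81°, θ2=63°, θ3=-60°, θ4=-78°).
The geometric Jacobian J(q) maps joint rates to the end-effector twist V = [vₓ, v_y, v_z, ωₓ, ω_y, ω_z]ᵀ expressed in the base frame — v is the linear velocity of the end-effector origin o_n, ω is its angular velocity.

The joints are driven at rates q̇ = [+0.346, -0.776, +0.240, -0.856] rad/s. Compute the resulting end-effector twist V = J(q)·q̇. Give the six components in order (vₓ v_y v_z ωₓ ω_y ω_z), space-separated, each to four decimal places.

o_n = [-0.4454, 1.0779, -0.0015]
J₁: ẑ×o_n = [-1.0779, -0.4454, 0.0000], ω = ẑ
J2: z=[0.0000, 0.0000, 1.0000] o=[0.0735, 0.4642, 0.0000] → [-0.6137, -0.5189, 0.0000, 0.0000, 0.0000, 1.0000]
J3: z=[0.0000, 0.0000, 1.0000] o=[-0.4685, 0.8580, 0.0000] → [-0.2199, 0.0231, 0.0000, 0.0000, 0.0000, 1.0000]
J4: z=[0.9945, -0.1045, 0.0000] o=[-0.4539, 0.9973, 0.3800] → [0.0399, 0.3794, 0.0811, 0.9945, -0.1045, 0.0000]
V = J·q̇ = [0.0164, -0.0706, -0.0694, -0.8513, 0.0895, -0.1900]

0.0164 -0.0706 -0.0694 -0.8513 0.0895 -0.1900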